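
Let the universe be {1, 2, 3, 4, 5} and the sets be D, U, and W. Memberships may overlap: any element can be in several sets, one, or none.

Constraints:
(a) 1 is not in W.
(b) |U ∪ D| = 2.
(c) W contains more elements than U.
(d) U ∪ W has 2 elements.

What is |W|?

2

From (a): 1 ∉ W.
Suppose 1 ∈ U: no assignment then satisfies all the clues, so 1 ∉ U.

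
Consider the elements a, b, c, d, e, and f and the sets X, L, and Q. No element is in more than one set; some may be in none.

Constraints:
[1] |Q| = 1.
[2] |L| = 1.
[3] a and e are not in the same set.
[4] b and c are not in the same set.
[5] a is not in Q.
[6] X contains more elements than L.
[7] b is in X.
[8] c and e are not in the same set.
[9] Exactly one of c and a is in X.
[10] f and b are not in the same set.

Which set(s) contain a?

From (5): a ∉ Q.
From (7): b ∈ X.
(4): c ∉ X.
(9) (exactly one): a ∈ X.
(10): f ∉ X.
(3): e ∉ X.

a: X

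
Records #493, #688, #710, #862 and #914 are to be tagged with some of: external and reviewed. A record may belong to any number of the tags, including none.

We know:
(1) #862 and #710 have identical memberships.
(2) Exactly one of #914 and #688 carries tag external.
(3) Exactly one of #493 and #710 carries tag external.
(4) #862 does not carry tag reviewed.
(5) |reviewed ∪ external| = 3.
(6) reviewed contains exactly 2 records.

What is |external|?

2

From (4): #862 ∉ reviewed.
(1): #710 matches #862: #710 ∉ reviewed.
Suppose #493 ∉ external: no assignment then satisfies all the clues, so #493 ∈ external.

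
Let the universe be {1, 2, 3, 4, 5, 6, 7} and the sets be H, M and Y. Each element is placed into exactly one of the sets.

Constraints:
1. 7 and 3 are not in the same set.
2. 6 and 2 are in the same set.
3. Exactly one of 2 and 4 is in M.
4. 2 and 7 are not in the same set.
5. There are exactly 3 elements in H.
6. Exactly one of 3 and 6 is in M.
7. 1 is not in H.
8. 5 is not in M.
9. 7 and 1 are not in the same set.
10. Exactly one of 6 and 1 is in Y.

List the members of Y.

Y = {1, 3}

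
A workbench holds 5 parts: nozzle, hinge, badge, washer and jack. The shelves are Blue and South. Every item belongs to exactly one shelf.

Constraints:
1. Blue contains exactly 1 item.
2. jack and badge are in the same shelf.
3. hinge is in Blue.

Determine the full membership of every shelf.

Blue = {hinge}; South = {badge, jack, nozzle, washer}

From (3): hinge ∈ Blue.
(1): Blue already has 1, so the rest are out.
Only one shelf left: nozzle ∈ South.
Only one shelf left: badge ∈ South.
Only one shelf left: washer ∈ South.
Only one shelf left: jack ∈ South.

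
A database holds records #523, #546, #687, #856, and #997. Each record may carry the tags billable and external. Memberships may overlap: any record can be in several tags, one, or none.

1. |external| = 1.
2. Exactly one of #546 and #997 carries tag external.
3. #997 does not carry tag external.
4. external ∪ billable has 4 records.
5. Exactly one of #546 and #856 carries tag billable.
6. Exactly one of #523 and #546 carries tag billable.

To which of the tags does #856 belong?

From (3): #997 ∉ external.
(2) (exactly one): #546 ∈ external.
(1): external already has 1, so the rest are out.
Suppose #856 ∉ billable: no assignment then satisfies all the clues, so #856 ∈ billable.

#856: billable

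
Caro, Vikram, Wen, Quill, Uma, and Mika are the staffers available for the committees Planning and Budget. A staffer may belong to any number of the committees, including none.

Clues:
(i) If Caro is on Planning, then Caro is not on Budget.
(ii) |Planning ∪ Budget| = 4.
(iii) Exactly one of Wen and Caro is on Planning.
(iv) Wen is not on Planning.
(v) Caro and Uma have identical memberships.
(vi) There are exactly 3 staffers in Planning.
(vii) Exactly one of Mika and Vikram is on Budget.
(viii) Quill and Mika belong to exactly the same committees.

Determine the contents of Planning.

From (iv): Wen ∉ Planning.
(iii) (exactly one): Caro ∈ Planning.
(v): Uma matches Caro: Uma ∈ Planning.
(i): Caro ∉ Budget.
(v): Uma matches Caro: Uma ∉ Budget.
Suppose Vikram ∉ Planning: no assignment then satisfies all the clues, so Vikram ∈ Planning.

Planning = {Caro, Uma, Vikram}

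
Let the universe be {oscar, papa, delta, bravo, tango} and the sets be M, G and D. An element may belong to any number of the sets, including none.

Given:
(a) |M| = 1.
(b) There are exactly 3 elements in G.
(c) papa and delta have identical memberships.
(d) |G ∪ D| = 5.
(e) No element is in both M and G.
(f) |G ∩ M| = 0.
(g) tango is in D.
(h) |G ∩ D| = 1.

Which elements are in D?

D = {bravo, oscar, tango}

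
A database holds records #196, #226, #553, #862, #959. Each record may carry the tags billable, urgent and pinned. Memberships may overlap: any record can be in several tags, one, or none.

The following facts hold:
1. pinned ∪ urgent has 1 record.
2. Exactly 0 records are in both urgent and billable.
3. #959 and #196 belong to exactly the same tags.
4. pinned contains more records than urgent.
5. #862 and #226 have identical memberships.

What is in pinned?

pinned = {#553}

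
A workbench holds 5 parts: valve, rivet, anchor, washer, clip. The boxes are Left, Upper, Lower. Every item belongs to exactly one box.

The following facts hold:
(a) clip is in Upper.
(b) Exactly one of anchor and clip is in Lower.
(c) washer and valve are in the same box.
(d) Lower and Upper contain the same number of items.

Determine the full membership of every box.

Left = {rivet, valve, washer}; Upper = {clip}; Lower = {anchor}

From (a): clip ∈ Upper.
(b) (exactly one): anchor ∈ Lower.
Suppose valve ∉ Left: no assignment then satisfies all the clues, so valve ∈ Left.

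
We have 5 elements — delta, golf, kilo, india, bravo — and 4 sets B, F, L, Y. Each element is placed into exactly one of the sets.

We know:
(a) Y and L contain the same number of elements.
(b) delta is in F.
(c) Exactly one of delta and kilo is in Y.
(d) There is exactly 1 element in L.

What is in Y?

Y = {kilo}

From (b): delta ∈ F.
(c) (exactly one): kilo ∈ Y.
Suppose golf ∈ Y: no assignment then satisfies all the clues, so golf ∉ Y.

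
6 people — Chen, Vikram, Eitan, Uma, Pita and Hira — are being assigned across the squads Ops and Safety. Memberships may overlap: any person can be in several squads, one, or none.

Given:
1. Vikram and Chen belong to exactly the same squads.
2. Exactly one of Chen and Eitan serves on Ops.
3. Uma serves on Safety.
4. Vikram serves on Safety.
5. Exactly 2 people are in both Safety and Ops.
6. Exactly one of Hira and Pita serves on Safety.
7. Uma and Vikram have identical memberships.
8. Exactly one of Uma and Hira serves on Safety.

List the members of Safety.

From (3): Uma ∈ Safety.
From (4): Vikram ∈ Safety.
(1): Chen matches Vikram: Chen ∈ Safety.
(8) (exactly one): Hira ∉ Safety.
(6) (exactly one): Pita ∈ Safety.
Suppose Eitan ∉ Safety: no assignment then satisfies all the clues, so Eitan ∈ Safety.

Safety = {Chen, Eitan, Pita, Uma, Vikram}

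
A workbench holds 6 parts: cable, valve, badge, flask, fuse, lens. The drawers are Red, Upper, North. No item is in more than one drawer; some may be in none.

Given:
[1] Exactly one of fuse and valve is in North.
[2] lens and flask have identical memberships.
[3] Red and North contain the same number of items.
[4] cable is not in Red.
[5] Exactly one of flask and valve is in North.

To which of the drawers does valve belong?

valve: North

From (4): cable ∉ Red.
Suppose valve ∈ Red: no assignment then satisfies all the clues, so valve ∉ Red.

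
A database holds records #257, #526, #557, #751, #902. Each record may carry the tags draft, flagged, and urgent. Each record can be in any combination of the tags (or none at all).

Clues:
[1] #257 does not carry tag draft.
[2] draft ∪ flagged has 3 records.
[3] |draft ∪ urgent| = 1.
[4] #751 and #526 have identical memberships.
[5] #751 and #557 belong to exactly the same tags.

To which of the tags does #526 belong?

#526: flagged

From (1): #257 ∉ draft.
Suppose #526 ∈ draft: no assignment then satisfies all the clues, so #526 ∉ draft.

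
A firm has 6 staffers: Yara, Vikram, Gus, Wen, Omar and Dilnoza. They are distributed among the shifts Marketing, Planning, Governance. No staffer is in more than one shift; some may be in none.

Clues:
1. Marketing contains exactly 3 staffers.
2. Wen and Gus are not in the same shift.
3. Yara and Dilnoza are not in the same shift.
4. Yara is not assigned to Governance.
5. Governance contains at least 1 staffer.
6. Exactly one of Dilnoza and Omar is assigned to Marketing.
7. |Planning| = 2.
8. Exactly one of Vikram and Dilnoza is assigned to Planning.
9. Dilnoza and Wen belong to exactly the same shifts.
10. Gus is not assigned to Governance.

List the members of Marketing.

From (4): Yara ∉ Governance.
From (10): Gus ∉ Governance.
Suppose Yara ∉ Marketing: no assignment then satisfies all the clues, so Yara ∈ Marketing.

Marketing = {Gus, Omar, Yara}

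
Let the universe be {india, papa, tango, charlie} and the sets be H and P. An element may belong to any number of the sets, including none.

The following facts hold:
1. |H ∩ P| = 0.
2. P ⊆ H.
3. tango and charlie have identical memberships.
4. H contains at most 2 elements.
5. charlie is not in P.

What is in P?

P = {}

From (5): charlie ∉ P.
(3): tango matches charlie: tango ∉ P.
Suppose india ∈ P: no assignment then satisfies all the clues, so india ∉ P.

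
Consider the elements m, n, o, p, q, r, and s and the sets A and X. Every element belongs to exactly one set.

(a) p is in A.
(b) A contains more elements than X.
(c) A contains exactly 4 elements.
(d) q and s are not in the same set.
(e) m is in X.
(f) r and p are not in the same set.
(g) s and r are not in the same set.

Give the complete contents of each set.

A = {n, o, p, s}; X = {m, q, r}

From (a): p ∈ A.
From (e): m ∈ X.
(f): r ∉ A.
Only one set left: r ∈ X.
(g): s ∉ X.
Only one set left: s ∈ A.
(d): q ∉ A.
Only one set left: q ∈ X.
(c): only 4 candidates remain for A, so all are in.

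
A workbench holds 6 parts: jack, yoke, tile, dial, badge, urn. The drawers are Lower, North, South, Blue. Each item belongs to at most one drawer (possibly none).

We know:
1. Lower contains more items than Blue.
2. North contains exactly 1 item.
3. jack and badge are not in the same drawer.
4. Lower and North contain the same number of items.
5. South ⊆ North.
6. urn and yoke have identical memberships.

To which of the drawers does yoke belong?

yoke: none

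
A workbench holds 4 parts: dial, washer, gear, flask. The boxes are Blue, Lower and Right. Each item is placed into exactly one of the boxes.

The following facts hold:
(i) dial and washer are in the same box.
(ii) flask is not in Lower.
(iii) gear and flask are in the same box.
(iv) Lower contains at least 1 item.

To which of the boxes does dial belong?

From (ii): flask ∉ Lower.
(iii): gear matches flask: gear ∉ Lower.
Suppose dial ∈ Blue: no assignment then satisfies all the clues, so dial ∉ Blue.

dial: Lower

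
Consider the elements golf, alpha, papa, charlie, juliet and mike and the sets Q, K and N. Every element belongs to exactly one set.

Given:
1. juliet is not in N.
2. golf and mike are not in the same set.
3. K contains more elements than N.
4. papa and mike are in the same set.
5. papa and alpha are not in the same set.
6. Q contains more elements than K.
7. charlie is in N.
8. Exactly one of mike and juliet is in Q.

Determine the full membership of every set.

Q = {alpha, golf, juliet}; K = {mike, papa}; N = {charlie}

From (1): juliet ∉ N.
From (7): charlie ∈ N.
Suppose golf ∉ Q: no assignment then satisfies all the clues, so golf ∈ Q.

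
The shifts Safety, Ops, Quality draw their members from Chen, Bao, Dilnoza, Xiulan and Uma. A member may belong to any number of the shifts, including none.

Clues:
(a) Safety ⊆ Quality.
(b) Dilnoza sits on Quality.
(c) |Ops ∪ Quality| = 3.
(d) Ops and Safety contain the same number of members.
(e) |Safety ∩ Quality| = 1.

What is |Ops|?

1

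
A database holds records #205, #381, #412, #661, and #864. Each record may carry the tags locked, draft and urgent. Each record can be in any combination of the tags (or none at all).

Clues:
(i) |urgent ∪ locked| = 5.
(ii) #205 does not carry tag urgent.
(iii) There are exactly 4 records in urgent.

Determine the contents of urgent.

urgent = {#381, #412, #661, #864}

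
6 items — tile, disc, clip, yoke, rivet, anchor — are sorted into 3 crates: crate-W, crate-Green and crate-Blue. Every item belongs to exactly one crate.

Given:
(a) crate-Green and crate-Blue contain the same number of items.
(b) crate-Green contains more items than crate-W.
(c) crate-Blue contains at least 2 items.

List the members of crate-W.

crate-W = {}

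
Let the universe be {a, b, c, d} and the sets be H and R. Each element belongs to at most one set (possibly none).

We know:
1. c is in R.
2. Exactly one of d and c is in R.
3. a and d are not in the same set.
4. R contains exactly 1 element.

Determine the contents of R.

From (1): c ∈ R.
(2) (exactly one): d ∉ R.
(4): R already has 1, so the rest are out.

R = {c}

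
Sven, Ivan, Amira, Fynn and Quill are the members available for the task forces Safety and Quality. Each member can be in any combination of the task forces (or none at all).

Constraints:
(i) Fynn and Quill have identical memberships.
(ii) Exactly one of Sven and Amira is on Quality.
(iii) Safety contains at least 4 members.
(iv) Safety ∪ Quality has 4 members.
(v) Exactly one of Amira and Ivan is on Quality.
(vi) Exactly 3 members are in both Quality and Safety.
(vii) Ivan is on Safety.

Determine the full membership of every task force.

Safety = {Amira, Fynn, Ivan, Quill}; Quality = {Amira, Fynn, Quill}

From (vii): Ivan ∈ Safety.
Suppose Sven ∈ Safety: no assignment then satisfies all the clues, so Sven ∉ Safety.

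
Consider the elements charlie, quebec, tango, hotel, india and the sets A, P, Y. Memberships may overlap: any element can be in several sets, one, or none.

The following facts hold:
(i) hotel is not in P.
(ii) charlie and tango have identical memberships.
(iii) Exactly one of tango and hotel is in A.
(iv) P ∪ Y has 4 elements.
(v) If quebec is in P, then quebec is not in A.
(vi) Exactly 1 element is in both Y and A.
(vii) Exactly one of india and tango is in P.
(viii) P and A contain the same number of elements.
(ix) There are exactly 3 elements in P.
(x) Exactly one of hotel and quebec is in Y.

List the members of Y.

Y = {india, quebec}

From (i): hotel ∉ P.
Suppose charlie ∈ Y: no assignment then satisfies all the clues, so charlie ∉ Y.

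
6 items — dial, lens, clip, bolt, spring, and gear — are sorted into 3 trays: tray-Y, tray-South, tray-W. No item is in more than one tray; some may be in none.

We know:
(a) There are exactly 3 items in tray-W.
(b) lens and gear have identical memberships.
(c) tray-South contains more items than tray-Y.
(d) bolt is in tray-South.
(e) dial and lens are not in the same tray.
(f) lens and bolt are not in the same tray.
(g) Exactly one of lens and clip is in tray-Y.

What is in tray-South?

tray-South = {bolt, dial}

From (d): bolt ∈ tray-South.
(f): lens ∉ tray-South.
(b): gear matches lens: gear ∉ tray-South.
Suppose dial ∉ tray-South: no assignment then satisfies all the clues, so dial ∈ tray-South.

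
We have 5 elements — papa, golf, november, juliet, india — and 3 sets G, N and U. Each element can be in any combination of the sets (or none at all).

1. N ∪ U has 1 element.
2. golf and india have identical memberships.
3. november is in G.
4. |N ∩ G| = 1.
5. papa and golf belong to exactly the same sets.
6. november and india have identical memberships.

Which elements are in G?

From (3): november ∈ G.
(6): india matches november: india ∈ G.
(2): golf matches india: golf ∈ G.
(5): papa matches golf: papa ∈ G.
Suppose juliet ∉ G: no assignment then satisfies all the clues, so juliet ∈ G.

G = {golf, india, juliet, november, papa}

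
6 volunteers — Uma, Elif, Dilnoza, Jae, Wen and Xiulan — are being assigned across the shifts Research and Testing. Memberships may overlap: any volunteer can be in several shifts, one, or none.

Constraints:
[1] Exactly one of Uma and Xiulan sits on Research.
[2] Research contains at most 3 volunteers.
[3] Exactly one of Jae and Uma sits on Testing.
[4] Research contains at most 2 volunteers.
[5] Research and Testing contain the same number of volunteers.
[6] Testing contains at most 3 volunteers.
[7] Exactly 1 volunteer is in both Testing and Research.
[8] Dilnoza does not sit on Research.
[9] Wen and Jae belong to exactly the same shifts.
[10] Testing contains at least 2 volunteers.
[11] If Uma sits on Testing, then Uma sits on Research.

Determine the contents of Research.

Research = {Elif, Uma}

From (8): Dilnoza ∉ Research.
Suppose Uma ∉ Research: no assignment then satisfies all the clues, so Uma ∈ Research.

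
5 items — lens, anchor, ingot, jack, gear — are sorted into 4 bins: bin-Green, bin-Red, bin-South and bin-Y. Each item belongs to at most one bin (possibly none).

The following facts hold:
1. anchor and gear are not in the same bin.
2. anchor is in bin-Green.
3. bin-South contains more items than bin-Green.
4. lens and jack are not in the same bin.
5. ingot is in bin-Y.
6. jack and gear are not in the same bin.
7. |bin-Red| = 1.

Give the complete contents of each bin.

bin-Green = {anchor}; bin-Red = {jack}; bin-South = {gear, lens}; bin-Y = {ingot}

From (2): anchor ∈ bin-Green.
From (5): ingot ∈ bin-Y.
(1): gear ∉ bin-Green.
Suppose lens ∈ bin-Green: no assignment then satisfies all the clues, so lens ∉ bin-Green.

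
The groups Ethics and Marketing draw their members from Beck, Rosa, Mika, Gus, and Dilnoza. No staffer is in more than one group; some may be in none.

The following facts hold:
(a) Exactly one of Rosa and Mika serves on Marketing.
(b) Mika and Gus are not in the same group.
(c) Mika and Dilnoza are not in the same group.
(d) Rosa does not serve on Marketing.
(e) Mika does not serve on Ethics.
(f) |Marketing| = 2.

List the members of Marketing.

Marketing = {Beck, Mika}

From (d): Rosa ∉ Marketing.
From (e): Mika ∉ Ethics.
(a) (exactly one): Mika ∈ Marketing.
(b): Gus ∉ Marketing.
(c): Dilnoza ∉ Marketing.
(f): only 2 candidates remain for Marketing, so all are in.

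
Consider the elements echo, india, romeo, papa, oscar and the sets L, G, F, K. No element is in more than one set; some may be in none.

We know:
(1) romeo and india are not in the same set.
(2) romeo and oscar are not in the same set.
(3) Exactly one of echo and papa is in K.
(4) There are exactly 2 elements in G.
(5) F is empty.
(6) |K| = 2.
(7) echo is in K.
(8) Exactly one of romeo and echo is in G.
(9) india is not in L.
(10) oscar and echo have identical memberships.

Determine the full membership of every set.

From (7): echo ∈ K.
From (9): india ∉ L.
(3) (exactly one): papa ∉ K.
(5): F already has 0, so the rest are out.
(8) (exactly one): romeo ∈ G.
(10): oscar matches echo: oscar ∉ L.
(10): oscar matches echo: oscar ∉ G.
(10): oscar matches echo: oscar ∈ K.
(1): india ∉ G.
(4): only 2 candidates remain for G, so all are in.
(6): K already has 2, so the rest are out.

L = {}; G = {papa, romeo}; F = {}; K = {echo, oscar}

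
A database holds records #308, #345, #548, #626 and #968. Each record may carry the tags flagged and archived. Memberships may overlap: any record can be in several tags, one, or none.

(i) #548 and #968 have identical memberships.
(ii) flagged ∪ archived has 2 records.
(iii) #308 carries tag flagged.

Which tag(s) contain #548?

#548: none

From (iii): #308 ∈ flagged.
Suppose #548 ∈ flagged: no assignment then satisfies all the clues, so #548 ∉ flagged.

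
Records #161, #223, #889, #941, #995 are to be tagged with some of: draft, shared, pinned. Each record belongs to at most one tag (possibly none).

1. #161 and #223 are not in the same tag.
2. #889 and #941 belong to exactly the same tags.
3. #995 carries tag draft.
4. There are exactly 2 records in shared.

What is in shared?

shared = {#889, #941}

From (3): #995 ∈ draft.
Suppose #161 ∈ shared: no assignment then satisfies all the clues, so #161 ∉ shared.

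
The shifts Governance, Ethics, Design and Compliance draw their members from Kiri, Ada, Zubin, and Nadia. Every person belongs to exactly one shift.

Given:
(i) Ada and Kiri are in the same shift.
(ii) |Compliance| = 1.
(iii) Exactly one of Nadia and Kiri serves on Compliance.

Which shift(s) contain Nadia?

Nadia: Compliance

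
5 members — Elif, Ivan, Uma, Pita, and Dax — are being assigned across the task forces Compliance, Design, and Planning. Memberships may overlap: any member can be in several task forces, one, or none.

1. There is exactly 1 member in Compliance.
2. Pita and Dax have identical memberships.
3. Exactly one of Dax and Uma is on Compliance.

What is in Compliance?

Compliance = {Uma}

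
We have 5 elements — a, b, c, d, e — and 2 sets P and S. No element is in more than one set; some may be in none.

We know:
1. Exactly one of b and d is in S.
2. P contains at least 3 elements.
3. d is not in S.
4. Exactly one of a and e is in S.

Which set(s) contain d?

d: P

From (3): d ∉ S.
(1) (exactly one): b ∈ S.
Suppose d ∉ P: no assignment then satisfies all the clues, so d ∈ P.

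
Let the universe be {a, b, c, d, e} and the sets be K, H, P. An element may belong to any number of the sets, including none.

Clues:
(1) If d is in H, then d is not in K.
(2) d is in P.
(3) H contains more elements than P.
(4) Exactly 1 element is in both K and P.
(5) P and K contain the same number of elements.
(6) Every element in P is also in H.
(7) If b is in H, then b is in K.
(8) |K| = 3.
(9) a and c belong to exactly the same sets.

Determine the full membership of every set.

K = {a, b, c}; H = {a, b, c, d, e}; P = {b, d, e}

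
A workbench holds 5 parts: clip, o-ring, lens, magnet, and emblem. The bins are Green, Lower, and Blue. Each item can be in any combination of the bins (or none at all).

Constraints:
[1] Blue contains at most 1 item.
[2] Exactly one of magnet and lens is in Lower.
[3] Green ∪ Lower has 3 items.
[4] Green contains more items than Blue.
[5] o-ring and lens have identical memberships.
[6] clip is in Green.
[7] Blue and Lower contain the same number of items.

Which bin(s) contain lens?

lens: none

From (6): clip ∈ Green.
Suppose lens ∈ Green: no assignment then satisfies all the clues, so lens ∉ Green.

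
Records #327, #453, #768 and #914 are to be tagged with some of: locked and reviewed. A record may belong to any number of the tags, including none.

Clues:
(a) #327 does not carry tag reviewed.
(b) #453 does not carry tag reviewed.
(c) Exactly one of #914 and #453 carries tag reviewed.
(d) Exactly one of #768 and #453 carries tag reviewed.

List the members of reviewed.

reviewed = {#768, #914}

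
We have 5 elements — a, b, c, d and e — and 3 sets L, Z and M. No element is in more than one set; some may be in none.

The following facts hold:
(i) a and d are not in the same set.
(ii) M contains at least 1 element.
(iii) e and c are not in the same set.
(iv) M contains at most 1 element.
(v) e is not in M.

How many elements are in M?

1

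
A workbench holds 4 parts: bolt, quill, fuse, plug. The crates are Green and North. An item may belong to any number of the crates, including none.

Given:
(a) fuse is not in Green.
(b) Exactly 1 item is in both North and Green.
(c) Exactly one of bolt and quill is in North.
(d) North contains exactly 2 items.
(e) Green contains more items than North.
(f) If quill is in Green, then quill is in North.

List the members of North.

North = {fuse, quill}

From (a): fuse ∉ Green.
Suppose bolt ∈ North: no assignment then satisfies all the clues, so bolt ∉ North.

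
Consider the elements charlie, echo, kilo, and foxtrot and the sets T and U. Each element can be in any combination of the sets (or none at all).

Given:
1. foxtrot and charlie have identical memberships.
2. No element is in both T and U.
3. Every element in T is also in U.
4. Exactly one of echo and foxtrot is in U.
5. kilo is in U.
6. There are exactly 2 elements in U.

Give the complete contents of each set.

From (5): kilo ∈ U.
(2) (disjoint): kilo ∉ T.
Suppose charlie ∈ T: no assignment then satisfies all the clues, so charlie ∉ T.

T = {}; U = {echo, kilo}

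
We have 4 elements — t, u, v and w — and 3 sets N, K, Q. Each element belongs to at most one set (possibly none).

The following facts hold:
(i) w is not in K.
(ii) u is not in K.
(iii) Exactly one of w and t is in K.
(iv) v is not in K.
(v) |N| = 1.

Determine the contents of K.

K = {t}

From (i): w ∉ K.
From (ii): u ∉ K.
From (iv): v ∉ K.
(iii) (exactly one): t ∈ K.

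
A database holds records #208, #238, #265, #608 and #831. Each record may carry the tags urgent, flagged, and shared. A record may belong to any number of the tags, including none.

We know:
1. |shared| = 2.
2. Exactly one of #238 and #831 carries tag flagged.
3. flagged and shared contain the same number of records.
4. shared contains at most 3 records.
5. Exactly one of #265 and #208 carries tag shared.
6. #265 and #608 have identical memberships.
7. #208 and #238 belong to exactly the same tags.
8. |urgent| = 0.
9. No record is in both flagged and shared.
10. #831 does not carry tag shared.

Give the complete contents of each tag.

urgent = {}; flagged = {#208, #238}; shared = {#265, #608}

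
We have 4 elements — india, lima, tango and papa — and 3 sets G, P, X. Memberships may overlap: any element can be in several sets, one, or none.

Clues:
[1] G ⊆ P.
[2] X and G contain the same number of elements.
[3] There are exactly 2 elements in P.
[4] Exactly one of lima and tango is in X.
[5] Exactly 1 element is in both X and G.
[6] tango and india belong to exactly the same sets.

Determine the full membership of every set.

G = {lima}; P = {lima, papa}; X = {lima}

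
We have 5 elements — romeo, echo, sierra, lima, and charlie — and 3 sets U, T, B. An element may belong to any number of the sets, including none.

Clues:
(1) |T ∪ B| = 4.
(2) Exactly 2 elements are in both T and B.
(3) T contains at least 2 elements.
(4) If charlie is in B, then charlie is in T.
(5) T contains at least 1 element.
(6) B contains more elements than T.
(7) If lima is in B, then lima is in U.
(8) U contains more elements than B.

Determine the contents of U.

U = {charlie, echo, lima, romeo, sierra}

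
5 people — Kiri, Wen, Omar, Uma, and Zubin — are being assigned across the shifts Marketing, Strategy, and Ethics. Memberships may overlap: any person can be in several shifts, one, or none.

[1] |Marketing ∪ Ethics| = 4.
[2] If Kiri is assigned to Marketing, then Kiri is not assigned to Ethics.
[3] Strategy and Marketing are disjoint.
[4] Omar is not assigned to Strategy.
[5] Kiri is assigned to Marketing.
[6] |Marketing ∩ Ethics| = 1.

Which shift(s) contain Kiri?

From (4): Omar ∉ Strategy.
From (5): Kiri ∈ Marketing.
(2): Kiri ∉ Ethics.
(3) (disjoint): Kiri ∉ Strategy.

Kiri: Marketing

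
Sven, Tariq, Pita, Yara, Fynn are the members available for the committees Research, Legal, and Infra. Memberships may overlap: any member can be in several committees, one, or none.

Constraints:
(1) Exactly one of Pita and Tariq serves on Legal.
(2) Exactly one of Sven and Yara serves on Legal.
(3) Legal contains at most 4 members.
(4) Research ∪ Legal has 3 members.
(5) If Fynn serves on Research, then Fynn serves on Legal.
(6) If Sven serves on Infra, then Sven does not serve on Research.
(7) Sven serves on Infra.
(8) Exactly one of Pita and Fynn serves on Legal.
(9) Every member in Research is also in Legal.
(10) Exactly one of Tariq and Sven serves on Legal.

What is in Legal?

Legal = {Fynn, Tariq, Yara}

From (7): Sven ∈ Infra.
(6): Sven ∉ Research.
Suppose Sven ∈ Legal: no assignment then satisfies all the clues, so Sven ∉ Legal.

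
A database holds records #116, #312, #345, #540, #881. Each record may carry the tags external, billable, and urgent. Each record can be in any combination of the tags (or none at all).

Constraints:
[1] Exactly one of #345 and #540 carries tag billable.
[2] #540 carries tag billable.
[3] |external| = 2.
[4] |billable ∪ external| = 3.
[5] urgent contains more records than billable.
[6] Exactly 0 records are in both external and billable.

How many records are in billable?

1

From (2): #540 ∈ billable.
(1) (exactly one): #345 ∉ billable.
Suppose #116 ∈ billable: no assignment then satisfies all the clues, so #116 ∉ billable.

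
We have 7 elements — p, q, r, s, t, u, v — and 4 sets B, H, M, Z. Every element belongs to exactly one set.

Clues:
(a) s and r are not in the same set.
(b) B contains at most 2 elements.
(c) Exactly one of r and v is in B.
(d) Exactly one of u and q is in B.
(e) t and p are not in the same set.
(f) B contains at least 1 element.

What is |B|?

2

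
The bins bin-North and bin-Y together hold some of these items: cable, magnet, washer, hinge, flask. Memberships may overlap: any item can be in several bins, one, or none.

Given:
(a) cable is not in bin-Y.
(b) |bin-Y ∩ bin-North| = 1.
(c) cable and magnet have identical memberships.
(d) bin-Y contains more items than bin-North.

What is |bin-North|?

1

From (a): cable ∉ bin-Y.
(c): magnet matches cable: magnet ∉ bin-Y.
Suppose cable ∈ bin-North: no assignment then satisfies all the clues, so cable ∉ bin-North.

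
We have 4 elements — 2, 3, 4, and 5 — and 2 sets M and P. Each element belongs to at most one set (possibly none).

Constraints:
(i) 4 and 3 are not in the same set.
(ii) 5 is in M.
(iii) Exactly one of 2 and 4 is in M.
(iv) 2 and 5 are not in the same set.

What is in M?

M = {4, 5}

From (ii): 5 ∈ M.
(iv): 2 ∉ M.
(iii) (exactly one): 4 ∈ M.
(i): 3 ∉ M.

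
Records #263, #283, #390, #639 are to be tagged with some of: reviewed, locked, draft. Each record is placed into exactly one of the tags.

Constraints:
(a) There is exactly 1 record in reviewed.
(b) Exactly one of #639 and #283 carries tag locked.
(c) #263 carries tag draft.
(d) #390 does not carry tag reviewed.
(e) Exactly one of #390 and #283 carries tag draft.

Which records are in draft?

draft = {#263, #390}

From (c): #263 ∈ draft.
From (d): #390 ∉ reviewed.
Suppose #283 ∈ draft: no assignment then satisfies all the clues, so #283 ∉ draft.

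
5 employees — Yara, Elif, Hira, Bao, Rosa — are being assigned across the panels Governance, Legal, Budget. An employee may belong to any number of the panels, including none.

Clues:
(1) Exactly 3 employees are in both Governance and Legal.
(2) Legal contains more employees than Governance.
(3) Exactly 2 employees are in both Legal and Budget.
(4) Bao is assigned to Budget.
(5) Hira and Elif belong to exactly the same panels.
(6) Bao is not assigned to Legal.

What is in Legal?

Legal = {Elif, Hira, Rosa, Yara}

From (4): Bao ∈ Budget.
From (6): Bao ∉ Legal.
Suppose Yara ∉ Legal: no assignment then satisfies all the clues, so Yara ∈ Legal.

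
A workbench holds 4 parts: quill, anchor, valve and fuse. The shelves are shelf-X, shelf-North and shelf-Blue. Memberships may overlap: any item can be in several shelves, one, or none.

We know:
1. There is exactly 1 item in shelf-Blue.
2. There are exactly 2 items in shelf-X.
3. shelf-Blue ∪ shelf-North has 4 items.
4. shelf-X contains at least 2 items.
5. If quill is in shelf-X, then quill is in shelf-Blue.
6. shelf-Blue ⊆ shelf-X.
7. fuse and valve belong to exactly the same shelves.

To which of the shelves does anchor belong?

anchor: shelf-North, shelf-X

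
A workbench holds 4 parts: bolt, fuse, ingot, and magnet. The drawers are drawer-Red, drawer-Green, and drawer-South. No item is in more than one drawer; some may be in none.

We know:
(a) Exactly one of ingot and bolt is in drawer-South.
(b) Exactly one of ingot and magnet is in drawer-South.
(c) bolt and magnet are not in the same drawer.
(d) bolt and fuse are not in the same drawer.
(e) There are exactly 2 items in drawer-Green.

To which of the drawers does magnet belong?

magnet: drawer-Green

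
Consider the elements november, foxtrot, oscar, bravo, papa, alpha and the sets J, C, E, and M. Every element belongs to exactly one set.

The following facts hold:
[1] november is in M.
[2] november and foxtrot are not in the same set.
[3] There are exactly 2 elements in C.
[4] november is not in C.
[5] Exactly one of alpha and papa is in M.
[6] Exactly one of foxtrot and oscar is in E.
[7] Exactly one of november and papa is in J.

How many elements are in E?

1

From (1): november ∈ M.
(2): foxtrot ∉ M.
(7) (exactly one): papa ∈ J.
(5) (exactly one): alpha ∈ M.
Suppose foxtrot ∈ J: no assignment then satisfies all the clues, so foxtrot ∉ J.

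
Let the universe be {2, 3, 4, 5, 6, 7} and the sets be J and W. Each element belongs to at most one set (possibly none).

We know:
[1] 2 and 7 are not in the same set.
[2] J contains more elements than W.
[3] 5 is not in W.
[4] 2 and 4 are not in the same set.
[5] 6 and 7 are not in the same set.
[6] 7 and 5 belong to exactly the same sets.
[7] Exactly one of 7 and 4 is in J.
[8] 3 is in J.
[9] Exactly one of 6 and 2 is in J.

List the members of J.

J = {3, 4, 6}

From (3): 5 ∉ W.
From (8): 3 ∈ J.
(6): 7 matches 5: 7 ∉ W.
Suppose 2 ∈ J: no assignment then satisfies all the clues, so 2 ∉ J.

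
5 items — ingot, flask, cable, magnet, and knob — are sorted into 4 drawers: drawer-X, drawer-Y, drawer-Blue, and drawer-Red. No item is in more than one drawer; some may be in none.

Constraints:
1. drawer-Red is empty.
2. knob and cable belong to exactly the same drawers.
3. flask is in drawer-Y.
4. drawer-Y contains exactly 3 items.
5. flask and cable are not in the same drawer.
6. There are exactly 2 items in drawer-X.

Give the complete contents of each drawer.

From (3): flask ∈ drawer-Y.
(1): drawer-Red already has 0, so the rest are out.
(5): cable ∉ drawer-Y.
(2): knob matches cable: knob ∉ drawer-Y.
(4): only 3 candidates remain for drawer-Y, so all are in.
(6): only 2 candidates remain for drawer-X, so all are in.

drawer-X = {cable, knob}; drawer-Y = {flask, ingot, magnet}; drawer-Blue = {}; drawer-Red = {}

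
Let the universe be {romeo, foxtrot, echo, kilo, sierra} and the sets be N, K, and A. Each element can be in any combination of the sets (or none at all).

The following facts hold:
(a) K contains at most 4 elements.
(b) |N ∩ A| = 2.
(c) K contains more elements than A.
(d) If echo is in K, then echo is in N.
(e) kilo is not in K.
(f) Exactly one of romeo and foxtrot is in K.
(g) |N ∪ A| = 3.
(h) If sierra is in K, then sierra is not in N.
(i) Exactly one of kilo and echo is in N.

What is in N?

N = {echo, foxtrot, romeo}

From (e): kilo ∉ K.
Suppose romeo ∉ N: no assignment then satisfies all the clues, so romeo ∈ N.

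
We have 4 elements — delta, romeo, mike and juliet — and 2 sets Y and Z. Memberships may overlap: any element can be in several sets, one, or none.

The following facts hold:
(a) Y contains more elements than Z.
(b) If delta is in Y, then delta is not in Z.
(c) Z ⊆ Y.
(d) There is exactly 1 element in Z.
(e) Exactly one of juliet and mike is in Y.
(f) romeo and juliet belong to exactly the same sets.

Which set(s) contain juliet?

juliet: none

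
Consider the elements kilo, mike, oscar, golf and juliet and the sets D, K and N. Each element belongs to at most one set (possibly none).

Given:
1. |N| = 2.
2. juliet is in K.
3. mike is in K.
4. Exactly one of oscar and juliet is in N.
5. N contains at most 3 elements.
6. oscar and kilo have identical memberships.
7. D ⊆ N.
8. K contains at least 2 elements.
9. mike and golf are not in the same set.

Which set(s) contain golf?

From (2): juliet ∈ K.
From (3): mike ∈ K.
(4) (exactly one): oscar ∈ N.
(6): kilo matches oscar: kilo ∉ D.
(6): kilo matches oscar: kilo ∉ K.
(6): kilo matches oscar: kilo ∈ N.
(9): golf ∉ K.
(1): N already has 2, so the rest are out.
(7) contrapositive: golf ∉ D.

golf: none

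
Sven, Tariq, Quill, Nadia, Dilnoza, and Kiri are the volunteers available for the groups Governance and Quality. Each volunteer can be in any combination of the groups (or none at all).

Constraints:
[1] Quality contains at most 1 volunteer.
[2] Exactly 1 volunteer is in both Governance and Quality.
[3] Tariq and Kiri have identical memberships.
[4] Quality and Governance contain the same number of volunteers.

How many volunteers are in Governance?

1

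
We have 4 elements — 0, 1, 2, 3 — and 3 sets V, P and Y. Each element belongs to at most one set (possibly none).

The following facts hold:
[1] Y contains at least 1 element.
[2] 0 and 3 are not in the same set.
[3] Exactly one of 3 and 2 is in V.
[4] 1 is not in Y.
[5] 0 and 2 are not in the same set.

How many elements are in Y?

1

From (4): 1 ∉ Y.
Suppose 0 ∈ V: no assignment then satisfies all the clues, so 0 ∉ V.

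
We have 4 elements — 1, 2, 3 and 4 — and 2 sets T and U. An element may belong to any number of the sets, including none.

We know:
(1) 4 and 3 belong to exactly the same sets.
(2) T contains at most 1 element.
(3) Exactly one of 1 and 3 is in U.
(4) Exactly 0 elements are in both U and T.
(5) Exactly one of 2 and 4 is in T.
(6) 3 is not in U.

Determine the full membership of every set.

T = {2}; U = {1}

From (6): 3 ∉ U.
(1): 4 matches 3: 4 ∉ U.
(3) (exactly one): 1 ∈ U.
Suppose 1 ∈ T: no assignment then satisfies all the clues, so 1 ∉ T.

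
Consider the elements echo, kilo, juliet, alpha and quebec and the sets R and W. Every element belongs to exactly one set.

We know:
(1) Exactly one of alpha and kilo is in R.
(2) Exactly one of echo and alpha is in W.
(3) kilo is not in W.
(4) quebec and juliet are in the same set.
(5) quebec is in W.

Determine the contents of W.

W = {alpha, juliet, quebec}

From (3): kilo ∉ W.
From (5): quebec ∈ W.
(4): juliet matches quebec: juliet ∉ R.
(4): juliet matches quebec: juliet ∈ W.
Only one set left: kilo ∈ R.
(1) (exactly one): alpha ∉ R.
Only one set left: alpha ∈ W.
(2) (exactly one): echo ∉ W.
Only one set left: echo ∈ R.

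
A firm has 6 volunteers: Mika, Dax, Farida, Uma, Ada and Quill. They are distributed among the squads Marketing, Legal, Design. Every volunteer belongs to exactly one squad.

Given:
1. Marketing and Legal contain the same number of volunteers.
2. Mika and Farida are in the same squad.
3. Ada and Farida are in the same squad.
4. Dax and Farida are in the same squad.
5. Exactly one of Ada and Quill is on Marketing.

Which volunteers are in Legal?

Legal = {Uma}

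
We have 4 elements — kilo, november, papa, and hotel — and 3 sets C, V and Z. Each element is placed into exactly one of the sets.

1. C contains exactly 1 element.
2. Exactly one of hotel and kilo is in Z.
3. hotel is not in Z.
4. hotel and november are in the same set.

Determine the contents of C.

C = {papa}

From (3): hotel ∉ Z.
(2) (exactly one): kilo ∈ Z.
(4): november matches hotel: november ∉ Z.
Suppose november ∈ C: no assignment then satisfies all the clues, so november ∉ C.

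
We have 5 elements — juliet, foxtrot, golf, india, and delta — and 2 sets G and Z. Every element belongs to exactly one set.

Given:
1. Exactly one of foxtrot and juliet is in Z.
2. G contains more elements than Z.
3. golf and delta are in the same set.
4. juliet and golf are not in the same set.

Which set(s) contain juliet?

juliet: Z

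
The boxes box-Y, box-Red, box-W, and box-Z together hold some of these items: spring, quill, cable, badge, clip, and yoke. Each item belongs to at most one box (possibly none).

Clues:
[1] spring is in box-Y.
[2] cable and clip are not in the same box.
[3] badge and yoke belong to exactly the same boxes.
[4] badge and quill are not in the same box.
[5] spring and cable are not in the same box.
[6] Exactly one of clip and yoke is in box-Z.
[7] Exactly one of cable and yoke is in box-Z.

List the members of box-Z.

box-Z = {badge, yoke}

From (1): spring ∈ box-Y.
(5): cable ∉ box-Y.
Suppose quill ∈ box-Z: no assignment then satisfies all the clues, so quill ∉ box-Z.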